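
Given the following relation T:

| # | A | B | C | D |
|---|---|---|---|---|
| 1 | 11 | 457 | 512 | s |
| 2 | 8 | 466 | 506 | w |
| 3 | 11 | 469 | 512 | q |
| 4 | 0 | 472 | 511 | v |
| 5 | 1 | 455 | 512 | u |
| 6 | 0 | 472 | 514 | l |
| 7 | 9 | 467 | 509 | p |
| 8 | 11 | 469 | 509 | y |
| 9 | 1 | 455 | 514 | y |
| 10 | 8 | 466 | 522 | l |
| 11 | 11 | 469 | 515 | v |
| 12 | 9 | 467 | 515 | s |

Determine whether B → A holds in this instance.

Yes

B=457: row 1 → A = 11 ✓
B=466: rows 2, 10 → A = 8, 8 ✓
B=469: rows 3, 8, 11 → A = 11, 11, 11 ✓
B=472: rows 4, 6 → A = 0, 0 ✓
B=455: rows 5, 9 → A = 1, 1 ✓
B=467: rows 7, 12 → A = 9, 9 ✓
Every B value is associated with a single A value, so B → A holds.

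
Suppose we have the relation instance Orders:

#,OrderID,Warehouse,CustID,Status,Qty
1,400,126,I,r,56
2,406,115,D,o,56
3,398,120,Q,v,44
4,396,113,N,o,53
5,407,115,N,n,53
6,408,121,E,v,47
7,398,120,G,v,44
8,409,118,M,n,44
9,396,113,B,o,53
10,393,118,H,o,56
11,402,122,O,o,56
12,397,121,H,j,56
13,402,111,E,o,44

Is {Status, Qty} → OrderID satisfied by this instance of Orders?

(Status=r, Qty=56): row 1 → OrderID = 400 ✓
(Status=o, Qty=56): rows 2, 10, 11 → OrderID takes values {406, 393, 402} — violation
(Status=v, Qty=44): rows 3, 7 → OrderID = 398, 398 ✓
(Status=o, Qty=53): rows 4, 9 → OrderID = 396, 396 ✓
(Status=n, Qty=53): row 5 → OrderID = 407 ✓
(Status=v, Qty=47): row 6 → OrderID = 408 ✓
(Status=n, Qty=44): row 8 → OrderID = 409 ✓
(Status=j, Qty=56): row 12 → OrderID = 397 ✓
(Status=o, Qty=44): row 13 → OrderID = 402 ✓
Two rows agree on {Status, Qty} but differ on OrderID, so {Status, Qty} → OrderID does not hold.

No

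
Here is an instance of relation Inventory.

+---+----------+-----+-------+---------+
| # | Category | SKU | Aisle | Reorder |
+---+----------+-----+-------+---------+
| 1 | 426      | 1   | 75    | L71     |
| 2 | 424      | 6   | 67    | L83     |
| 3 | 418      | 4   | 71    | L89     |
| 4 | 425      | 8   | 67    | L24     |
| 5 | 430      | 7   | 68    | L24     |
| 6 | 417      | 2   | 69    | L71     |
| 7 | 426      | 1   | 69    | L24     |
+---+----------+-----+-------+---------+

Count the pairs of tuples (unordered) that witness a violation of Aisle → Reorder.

Aisle=67: violating pairs (2,4) — 1 pair.
Aisle=69: violating pairs (6,7) — 1 pair.

2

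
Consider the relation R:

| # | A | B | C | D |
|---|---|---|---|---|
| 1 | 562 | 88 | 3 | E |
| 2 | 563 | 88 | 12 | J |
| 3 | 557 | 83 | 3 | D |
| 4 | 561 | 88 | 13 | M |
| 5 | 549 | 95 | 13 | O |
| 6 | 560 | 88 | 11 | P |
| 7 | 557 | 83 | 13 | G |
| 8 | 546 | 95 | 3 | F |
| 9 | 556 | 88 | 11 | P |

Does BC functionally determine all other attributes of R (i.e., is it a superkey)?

No

Rows 6 and 9 have the same BC value (B=88, C=11) but are distinct tuples, so BC does not determine every attribute — not a superkey.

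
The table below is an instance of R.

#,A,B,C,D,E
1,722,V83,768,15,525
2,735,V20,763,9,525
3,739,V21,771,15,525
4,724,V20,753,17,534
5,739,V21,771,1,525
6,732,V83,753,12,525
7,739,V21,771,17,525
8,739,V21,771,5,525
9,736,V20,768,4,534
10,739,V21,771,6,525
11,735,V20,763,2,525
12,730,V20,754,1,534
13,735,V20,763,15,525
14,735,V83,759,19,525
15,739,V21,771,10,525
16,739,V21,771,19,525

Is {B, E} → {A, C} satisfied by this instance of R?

(B=V83, E=525): rows 1, 6, 14 → {A,C} takes values {(722, 768), (732, 753), (735, 759)} — violation
(B=V20, E=525): rows 2, 11, 13 → {A,C} = (735, 763), (735, 763), (735, 763) ✓
(B=V21, E=525): rows 3, 5, 7, 8, 10, 15, 16 → {A,C} = (739, 771), (739, 771), (739, 771), (739, 771), (739, 771), (739, 771), (739, 771) ✓
(B=V20, E=534): rows 4, 9, 12 → {A,C} takes values {(724, 753), (736, 768), (730, 754)} — violation
Two rows agree on {B, E} but differ on {A, C}, so {B, E} → {A, C} does not hold.

No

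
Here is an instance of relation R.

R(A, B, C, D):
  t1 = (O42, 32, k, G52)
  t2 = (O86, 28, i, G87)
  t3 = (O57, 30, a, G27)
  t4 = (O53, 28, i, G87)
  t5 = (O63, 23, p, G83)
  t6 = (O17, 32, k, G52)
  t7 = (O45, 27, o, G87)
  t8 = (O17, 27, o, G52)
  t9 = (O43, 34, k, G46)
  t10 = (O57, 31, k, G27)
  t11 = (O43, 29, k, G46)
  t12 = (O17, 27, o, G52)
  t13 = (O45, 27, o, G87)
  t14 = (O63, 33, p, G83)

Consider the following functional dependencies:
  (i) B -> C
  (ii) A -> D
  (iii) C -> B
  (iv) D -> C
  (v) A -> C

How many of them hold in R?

(i) B -> C: every LHS value maps to a single RHS value — holds.
(ii) A -> D: every LHS value maps to a single RHS value — holds.
(iii) C -> B: C=k: rows 1, 6, 9, 10, 11 → B takes values {32, 34, 31, 29} — violation; C=p: rows 5, 14 → B takes values {23, 33} — violation — fails.
(iv) D -> C: D=G52: rows 1, 6, 8, 12 → C takes values {k, o} — violation; D=G87: rows 2, 4, 7, 13 → C takes values {i, o} — violation; D=G27: rows 3, 10 → C takes values {a, k} — violation — fails.
(v) A -> C: A=O57: rows 3, 10 → C takes values {a, k} — violation; A=O17: rows 6, 8, 12 → C takes values {k, o} — violation — fails.
2 of the 5 dependencies hold.

2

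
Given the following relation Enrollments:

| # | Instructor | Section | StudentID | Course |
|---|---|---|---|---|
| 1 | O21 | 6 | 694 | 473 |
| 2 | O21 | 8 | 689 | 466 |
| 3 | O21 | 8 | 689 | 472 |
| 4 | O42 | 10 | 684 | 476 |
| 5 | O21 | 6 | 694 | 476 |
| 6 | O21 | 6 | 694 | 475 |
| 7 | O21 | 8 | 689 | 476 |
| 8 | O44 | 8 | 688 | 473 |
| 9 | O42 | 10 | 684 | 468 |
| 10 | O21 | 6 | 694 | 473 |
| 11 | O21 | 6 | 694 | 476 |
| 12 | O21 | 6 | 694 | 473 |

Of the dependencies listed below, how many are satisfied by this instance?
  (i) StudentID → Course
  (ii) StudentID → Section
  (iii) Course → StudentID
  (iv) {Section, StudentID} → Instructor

2

(i) StudentID → Course: StudentID=694: rows 1, 5, 6, 10, 11, 12 → Course takes values {473, 476, 475} — violation; StudentID=689: rows 2, 3, 7 → Course takes values {466, 472, 476} — violation; StudentID=684: rows 4, 9 → Course takes values {476, 468} — violation — fails.
(ii) StudentID → Section: every LHS value maps to a single RHS value — holds.
(iii) Course → StudentID: Course=473: rows 1, 8, 10, 12 → StudentID takes values {694, 688} — violation; Course=476: rows 4, 5, 7, 11 → StudentID takes values {684, 694, 689} — violation — fails.
(iv) {Section, StudentID} → Instructor: every LHS value maps to a single RHS value — holds.
2 of the 4 dependencies hold.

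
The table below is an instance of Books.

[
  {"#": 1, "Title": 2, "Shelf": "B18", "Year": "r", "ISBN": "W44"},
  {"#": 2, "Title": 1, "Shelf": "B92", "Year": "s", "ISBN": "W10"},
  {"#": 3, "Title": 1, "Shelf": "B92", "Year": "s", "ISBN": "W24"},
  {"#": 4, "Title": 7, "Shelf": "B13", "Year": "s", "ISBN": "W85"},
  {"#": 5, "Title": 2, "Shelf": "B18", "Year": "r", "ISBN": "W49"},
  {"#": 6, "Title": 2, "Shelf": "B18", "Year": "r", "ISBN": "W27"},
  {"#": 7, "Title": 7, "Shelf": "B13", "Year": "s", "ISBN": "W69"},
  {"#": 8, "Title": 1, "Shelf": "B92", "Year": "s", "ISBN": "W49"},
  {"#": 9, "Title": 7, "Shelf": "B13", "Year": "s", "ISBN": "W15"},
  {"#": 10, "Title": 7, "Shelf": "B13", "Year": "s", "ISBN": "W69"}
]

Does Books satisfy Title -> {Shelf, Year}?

Title=2: rows 1, 5, 6 → {Shelf,Year} = (B18, r), (B18, r), (B18, r) ✓
Title=1: rows 2, 3, 8 → {Shelf,Year} = (B92, s), (B92, s), (B92, s) ✓
Title=7: rows 4, 7, 9, 10 → {Shelf,Year} = (B13, s), (B13, s), (B13, s), (B13, s) ✓
Every Title value is associated with a single {Shelf, Year} value, so Title -> {Shelf, Year} holds.

Yes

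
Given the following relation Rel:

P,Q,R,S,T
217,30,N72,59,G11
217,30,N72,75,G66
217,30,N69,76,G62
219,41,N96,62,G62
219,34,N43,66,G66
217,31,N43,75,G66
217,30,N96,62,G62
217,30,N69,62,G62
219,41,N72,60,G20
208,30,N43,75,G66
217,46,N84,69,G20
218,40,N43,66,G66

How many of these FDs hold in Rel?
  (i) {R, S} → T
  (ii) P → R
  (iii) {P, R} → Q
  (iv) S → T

3

(i) {R, S} → T: every LHS value maps to a single RHS value — holds.
(ii) P → R: P=217: 7 rows → R takes values {N72, N69, N43, N96, N84} — violation; P=219: 3 rows → R takes values {N96, N43, N72} — violation — fails.
(iii) {P, R} → Q: every LHS value maps to a single RHS value — holds.
(iv) S → T: every LHS value maps to a single RHS value — holds.
3 of the 4 dependencies hold.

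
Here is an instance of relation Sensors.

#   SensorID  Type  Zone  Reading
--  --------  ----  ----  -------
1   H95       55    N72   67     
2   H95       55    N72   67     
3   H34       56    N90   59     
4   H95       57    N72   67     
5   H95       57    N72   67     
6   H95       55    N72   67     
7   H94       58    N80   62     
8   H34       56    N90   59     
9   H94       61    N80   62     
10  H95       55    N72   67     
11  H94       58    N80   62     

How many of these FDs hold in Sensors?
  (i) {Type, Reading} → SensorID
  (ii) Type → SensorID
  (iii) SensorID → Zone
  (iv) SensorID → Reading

4

(i) {Type, Reading} → SensorID: every LHS value maps to a single RHS value — holds.
(ii) Type → SensorID: every LHS value maps to a single RHS value — holds.
(iii) SensorID → Zone: every LHS value maps to a single RHS value — holds.
(iv) SensorID → Reading: every LHS value maps to a single RHS value — holds.
4 of the 4 dependencies hold.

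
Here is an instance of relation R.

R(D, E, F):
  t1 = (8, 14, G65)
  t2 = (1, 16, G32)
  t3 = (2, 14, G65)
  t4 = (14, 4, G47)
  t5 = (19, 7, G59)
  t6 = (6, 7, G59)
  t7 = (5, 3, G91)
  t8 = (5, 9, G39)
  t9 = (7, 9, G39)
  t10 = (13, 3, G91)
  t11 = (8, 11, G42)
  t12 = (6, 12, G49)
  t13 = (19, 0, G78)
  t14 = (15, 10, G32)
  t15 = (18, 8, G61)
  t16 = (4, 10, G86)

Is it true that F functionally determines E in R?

F=G65: rows 1, 3 → E = 14, 14 ✓
F=G32: rows 2, 14 → E takes values {16, 10} — violation
F=G47: row 4 → E = 4 ✓
F=G59: rows 5, 6 → E = 7, 7 ✓
F=G91: rows 7, 10 → E = 3, 3 ✓
F=G39: rows 8, 9 → E = 9, 9 ✓
F=G42: row 11 → E = 11 ✓
F=G49: row 12 → E = 12 ✓
F=G78: row 13 → E = 0 ✓
F=G61: row 15 → E = 8 ✓
F=G86: row 16 → E = 10 ✓
Two rows agree on F but differ on E, so F -> E does not hold.

No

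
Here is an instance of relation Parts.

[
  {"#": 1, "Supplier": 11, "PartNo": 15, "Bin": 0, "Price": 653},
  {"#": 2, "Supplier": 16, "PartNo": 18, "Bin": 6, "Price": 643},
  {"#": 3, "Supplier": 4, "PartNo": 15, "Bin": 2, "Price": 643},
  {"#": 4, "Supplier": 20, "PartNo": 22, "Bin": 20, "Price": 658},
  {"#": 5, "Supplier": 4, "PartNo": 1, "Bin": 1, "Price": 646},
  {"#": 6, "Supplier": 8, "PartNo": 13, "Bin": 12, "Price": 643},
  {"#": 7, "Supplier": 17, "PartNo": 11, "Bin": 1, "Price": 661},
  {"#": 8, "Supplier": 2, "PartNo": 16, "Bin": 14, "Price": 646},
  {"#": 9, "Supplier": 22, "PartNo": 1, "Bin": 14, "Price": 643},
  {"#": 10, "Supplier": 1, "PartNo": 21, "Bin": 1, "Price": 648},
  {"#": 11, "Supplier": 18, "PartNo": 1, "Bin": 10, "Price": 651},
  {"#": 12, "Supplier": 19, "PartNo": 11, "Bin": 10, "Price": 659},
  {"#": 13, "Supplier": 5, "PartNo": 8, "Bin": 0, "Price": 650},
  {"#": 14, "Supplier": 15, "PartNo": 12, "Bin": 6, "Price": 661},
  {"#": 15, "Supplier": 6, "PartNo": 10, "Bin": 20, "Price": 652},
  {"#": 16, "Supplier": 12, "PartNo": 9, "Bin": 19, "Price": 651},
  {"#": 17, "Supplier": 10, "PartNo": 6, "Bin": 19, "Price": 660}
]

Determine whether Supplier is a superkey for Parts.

No

Rows 3 and 5 have the same Supplier value Supplier=4 but are distinct tuples, so Supplier does not determine every attribute — not a superkey.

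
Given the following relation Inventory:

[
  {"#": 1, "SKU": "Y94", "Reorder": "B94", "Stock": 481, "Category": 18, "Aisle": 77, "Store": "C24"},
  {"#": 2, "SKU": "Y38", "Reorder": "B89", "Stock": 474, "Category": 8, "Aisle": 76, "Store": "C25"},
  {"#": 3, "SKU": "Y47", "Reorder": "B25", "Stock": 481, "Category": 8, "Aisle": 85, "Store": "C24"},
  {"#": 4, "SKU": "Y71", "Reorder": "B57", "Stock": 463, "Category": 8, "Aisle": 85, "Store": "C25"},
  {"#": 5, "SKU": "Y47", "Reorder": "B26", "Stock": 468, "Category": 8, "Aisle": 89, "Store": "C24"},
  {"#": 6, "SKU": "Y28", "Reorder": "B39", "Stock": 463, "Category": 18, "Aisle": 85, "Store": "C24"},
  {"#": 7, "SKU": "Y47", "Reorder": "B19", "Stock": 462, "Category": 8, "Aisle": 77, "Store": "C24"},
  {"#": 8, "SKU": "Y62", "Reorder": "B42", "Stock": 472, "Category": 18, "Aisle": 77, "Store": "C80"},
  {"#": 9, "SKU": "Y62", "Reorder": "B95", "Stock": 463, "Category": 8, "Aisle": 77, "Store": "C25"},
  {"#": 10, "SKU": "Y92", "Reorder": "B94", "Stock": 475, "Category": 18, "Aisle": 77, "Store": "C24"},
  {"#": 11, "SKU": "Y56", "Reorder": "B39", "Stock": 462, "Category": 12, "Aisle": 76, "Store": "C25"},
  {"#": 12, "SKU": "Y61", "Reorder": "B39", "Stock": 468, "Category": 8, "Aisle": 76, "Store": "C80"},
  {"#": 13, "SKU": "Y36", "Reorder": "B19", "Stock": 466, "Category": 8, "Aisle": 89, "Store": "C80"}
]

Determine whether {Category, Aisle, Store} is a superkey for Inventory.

Rows 1 and 10 have the same {Category, Aisle, Store} value (Category=18, Aisle=77, Store=C24) but are distinct tuples, so {Category, Aisle, Store} does not determine every attribute — not a superkey.

No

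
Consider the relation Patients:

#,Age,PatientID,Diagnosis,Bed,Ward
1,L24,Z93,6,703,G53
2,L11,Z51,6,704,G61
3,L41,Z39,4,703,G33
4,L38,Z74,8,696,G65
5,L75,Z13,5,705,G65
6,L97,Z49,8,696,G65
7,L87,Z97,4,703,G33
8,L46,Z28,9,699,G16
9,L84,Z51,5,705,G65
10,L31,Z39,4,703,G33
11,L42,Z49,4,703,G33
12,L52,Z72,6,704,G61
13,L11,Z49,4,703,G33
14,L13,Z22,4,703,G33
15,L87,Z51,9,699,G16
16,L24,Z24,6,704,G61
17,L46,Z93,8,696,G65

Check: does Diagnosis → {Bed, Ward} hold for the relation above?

Diagnosis=6: rows 1, 2, 12, 16 → {Bed,Ward} takes values {(703, G53), (704, G61)} — violation
Diagnosis=4: rows 3, 7, 10, 11, 13, 14 → {Bed,Ward} = (703, G33), (703, G33), (703, G33), (703, G33), (703, G33), (703, G33) ✓
Diagnosis=8: rows 4, 6, 17 → {Bed,Ward} = (696, G65), (696, G65), (696, G65) ✓
Diagnosis=5: rows 5, 9 → {Bed,Ward} = (705, G65), (705, G65) ✓
Diagnosis=9: rows 8, 15 → {Bed,Ward} = (699, G16), (699, G16) ✓
Two rows agree on Diagnosis but differ on {Bed, Ward}, so Diagnosis → {Bed, Ward} does not hold.

No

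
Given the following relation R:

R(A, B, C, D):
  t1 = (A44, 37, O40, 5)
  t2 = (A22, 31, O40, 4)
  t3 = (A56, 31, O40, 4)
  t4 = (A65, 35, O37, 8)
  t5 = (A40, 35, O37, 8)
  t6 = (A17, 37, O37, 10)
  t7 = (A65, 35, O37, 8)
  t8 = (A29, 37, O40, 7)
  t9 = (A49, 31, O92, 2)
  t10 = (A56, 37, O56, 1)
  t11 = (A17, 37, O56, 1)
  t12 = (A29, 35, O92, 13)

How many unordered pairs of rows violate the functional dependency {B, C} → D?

(B=37, C=O40): violating pairs (1,8) — 1 pair.
(B=31, C=O40): all 2 rows agree on D — 0 pairs.
(B=35, C=O37): all 3 rows agree on D — 0 pairs.
(B=37, C=O56): all 2 rows agree on D — 0 pairs.

1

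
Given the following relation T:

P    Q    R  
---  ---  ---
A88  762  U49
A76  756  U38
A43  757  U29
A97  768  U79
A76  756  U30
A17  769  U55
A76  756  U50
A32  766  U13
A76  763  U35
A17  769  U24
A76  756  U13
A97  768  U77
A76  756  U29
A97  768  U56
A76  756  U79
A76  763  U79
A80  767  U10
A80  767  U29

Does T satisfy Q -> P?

Q=762: 1 row → P = A88 ✓
Q=756: 6 rows → P = A76, A76, A76, A76, A76, A76 ✓
Q=757: 1 row → P = A43 ✓
Q=768: 3 rows → P = A97, A97, A97 ✓
Q=769: 2 rows → P = A17, A17 ✓
Q=766: 1 row → P = A32 ✓
Q=763: 2 rows → P = A76, A76 ✓
Q=767: 2 rows → P = A80, A80 ✓
Every Q value is associated with a single P value, so Q -> P holds.

Yes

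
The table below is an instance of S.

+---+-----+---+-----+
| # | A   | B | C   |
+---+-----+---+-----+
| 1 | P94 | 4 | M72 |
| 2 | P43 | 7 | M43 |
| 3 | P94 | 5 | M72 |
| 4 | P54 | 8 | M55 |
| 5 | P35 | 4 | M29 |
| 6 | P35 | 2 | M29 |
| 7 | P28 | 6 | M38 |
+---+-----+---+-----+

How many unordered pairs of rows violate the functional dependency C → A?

0

C=M72: all 2 rows agree on A — 0 pairs.
C=M29: all 2 rows agree on A — 0 pairs.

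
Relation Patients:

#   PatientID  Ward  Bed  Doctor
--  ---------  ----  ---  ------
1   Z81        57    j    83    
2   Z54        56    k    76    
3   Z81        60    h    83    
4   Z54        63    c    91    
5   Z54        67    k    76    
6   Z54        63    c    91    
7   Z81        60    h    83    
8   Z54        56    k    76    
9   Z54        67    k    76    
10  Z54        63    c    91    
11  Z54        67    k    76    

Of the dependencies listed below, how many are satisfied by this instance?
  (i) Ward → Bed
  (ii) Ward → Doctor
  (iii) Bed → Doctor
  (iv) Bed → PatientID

4

(i) Ward → Bed: every LHS value maps to a single RHS value — holds.
(ii) Ward → Doctor: every LHS value maps to a single RHS value — holds.
(iii) Bed → Doctor: every LHS value maps to a single RHS value — holds.
(iv) Bed → PatientID: every LHS value maps to a single RHS value — holds.
4 of the 4 dependencies hold.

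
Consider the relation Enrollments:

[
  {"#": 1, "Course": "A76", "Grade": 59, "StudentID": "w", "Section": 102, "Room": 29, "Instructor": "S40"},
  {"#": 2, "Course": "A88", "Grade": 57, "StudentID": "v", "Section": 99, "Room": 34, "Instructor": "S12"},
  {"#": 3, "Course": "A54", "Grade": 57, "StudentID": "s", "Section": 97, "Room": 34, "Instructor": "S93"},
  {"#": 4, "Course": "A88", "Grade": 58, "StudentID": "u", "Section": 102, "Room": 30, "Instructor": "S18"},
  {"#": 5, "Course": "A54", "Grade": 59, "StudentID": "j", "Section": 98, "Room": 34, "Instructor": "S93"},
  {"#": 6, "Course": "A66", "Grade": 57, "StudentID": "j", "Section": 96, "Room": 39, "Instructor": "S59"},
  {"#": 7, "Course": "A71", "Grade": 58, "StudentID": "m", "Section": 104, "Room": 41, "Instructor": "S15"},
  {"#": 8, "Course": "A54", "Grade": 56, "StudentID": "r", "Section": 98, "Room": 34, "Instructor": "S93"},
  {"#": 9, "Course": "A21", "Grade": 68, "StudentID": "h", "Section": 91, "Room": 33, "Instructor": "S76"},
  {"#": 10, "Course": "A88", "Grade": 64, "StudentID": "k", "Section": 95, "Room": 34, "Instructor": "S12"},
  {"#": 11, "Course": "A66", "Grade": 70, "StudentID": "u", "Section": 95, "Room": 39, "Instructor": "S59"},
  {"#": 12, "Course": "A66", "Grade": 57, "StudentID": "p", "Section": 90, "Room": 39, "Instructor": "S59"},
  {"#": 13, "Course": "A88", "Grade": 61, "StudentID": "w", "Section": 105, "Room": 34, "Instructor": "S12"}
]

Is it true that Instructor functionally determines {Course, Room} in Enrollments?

Yes

Instructor=S40: row 1 → {Course,Room} = (A76, 29) ✓
Instructor=S12: rows 2, 10, 13 → {Course,Room} = (A88, 34), (A88, 34), (A88, 34) ✓
Instructor=S93: rows 3, 5, 8 → {Course,Room} = (A54, 34), (A54, 34), (A54, 34) ✓
Instructor=S18: row 4 → {Course,Room} = (A88, 30) ✓
Instructor=S59: rows 6, 11, 12 → {Course,Room} = (A66, 39), (A66, 39), (A66, 39) ✓
Instructor=S15: row 7 → {Course,Room} = (A71, 41) ✓
Instructor=S76: row 9 → {Course,Room} = (A21, 33) ✓
Every Instructor value is associated with a single {Course, Room} value, so Instructor -> {Course, Room} holds.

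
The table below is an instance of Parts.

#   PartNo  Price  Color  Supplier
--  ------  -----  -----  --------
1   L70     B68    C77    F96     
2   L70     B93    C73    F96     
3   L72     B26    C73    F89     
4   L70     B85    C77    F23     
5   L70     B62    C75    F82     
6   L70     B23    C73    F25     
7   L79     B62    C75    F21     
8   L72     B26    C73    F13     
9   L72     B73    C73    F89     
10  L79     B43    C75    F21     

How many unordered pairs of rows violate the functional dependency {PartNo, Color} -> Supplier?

(PartNo=L70, Color=C77): violating pairs (1,4) — 1 pair.
(PartNo=L70, Color=C73): violating pairs (2,6) — 1 pair.
(PartNo=L72, Color=C73): violating pairs (3,8), (8,9) — 2 pairs.
(PartNo=L79, Color=C75): all 2 rows agree on Supplier — 0 pairs.

4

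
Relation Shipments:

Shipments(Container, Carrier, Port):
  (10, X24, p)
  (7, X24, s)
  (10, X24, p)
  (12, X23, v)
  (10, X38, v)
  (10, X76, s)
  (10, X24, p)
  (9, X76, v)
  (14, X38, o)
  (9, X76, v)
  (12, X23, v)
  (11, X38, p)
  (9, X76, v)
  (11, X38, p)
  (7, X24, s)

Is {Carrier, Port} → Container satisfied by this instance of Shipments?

(Carrier=X24, Port=p): 3 rows → Container = 10, 10, 10 ✓
(Carrier=X24, Port=s): 2 rows → Container = 7, 7 ✓
(Carrier=X23, Port=v): 2 rows → Container = 12, 12 ✓
(Carrier=X38, Port=v): 1 row → Container = 10 ✓
(Carrier=X76, Port=s): 1 row → Container = 10 ✓
(Carrier=X76, Port=v): 3 rows → Container = 9, 9, 9 ✓
(Carrier=X38, Port=o): 1 row → Container = 14 ✓
(Carrier=X38, Port=p): 2 rows → Container = 11, 11 ✓
Every {Carrier, Port} value is associated with a single Container value, so {Carrier, Port} → Container holds.

Yes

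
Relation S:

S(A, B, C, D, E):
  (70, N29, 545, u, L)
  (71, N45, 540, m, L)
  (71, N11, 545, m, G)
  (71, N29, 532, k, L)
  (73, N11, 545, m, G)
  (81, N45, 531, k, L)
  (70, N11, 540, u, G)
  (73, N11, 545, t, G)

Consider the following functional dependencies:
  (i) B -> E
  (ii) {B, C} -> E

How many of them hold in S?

(i) B -> E: every LHS value maps to a single RHS value — holds.
(ii) {B, C} -> E: every LHS value maps to a single RHS value — holds.
2 of the 2 dependencies hold.

2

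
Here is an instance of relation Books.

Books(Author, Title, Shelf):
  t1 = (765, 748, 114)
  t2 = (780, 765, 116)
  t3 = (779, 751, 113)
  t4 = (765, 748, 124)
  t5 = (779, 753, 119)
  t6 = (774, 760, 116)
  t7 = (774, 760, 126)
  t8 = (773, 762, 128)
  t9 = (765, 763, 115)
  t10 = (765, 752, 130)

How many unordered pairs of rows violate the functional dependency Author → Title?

6

Author=765: violating pairs (1,9), (1,10), (4,9), (4,10), (9,10) — 5 pairs.
Author=779: violating pairs (3,5) — 1 pair.
Author=774: all 2 rows agree on Title — 0 pairs.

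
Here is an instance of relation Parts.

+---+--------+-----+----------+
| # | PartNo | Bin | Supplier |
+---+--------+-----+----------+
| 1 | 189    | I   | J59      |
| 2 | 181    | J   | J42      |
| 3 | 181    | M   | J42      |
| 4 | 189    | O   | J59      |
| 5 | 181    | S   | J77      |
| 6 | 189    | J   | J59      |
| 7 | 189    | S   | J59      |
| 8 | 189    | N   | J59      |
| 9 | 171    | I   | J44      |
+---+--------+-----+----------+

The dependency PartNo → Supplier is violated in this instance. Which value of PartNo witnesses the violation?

PartNo=189: rows 1, 4, 6, 7, 8 → Supplier = J59, J59, J59, J59, J59 ✓
PartNo=181: rows 2, 3, 5 → Supplier takes values {J42, J77} — violation
PartNo=171: row 9 → Supplier = J44 ✓
The only PartNo value with inconsistent Supplier is PartNo=181.

181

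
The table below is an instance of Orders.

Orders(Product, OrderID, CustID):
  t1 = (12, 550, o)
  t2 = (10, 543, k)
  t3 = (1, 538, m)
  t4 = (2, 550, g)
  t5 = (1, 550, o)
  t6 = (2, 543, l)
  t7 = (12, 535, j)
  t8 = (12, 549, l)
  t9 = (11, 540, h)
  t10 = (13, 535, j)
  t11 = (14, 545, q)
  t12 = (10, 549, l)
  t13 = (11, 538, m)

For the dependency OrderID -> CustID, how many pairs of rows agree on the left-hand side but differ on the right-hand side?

OrderID=550: violating pairs (1,4), (4,5) — 2 pairs.
OrderID=543: violating pairs (2,6) — 1 pair.
OrderID=538: all 2 rows agree on CustID — 0 pairs.
OrderID=535: all 2 rows agree on CustID — 0 pairs.
OrderID=549: all 2 rows agree on CustID — 0 pairs.

3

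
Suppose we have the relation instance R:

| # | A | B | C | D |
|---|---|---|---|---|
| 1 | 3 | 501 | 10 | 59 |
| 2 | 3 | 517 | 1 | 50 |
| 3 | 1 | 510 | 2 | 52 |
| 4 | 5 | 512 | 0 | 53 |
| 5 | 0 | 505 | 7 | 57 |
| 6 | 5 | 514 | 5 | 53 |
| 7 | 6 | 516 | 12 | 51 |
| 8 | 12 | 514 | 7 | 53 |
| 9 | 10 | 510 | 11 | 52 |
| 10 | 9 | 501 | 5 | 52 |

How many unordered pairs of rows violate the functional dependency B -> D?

1

B=501: violating pairs (1,10) — 1 pair.
B=510: all 2 rows agree on D — 0 pairs.
B=514: all 2 rows agree on D — 0 pairs.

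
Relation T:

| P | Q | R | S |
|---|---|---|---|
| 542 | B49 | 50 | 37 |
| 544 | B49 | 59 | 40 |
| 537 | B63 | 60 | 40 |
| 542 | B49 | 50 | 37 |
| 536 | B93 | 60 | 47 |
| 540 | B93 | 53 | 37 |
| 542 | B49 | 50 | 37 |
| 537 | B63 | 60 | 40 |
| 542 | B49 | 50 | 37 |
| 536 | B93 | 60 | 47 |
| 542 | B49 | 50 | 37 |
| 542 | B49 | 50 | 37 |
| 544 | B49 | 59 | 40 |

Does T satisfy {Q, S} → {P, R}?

Yes

(Q=B49, S=37): 6 rows → {P,R} = (542, 50), (542, 50), (542, 50), (542, 50), (542, 50), (542, 50) ✓
(Q=B49, S=40): 2 rows → {P,R} = (544, 59), (544, 59) ✓
(Q=B63, S=40): 2 rows → {P,R} = (537, 60), (537, 60) ✓
(Q=B93, S=47): 2 rows → {P,R} = (536, 60), (536, 60) ✓
(Q=B93, S=37): 1 row → {P,R} = (540, 53) ✓
Every {Q, S} value is associated with a single {P, R} value, so {Q, S} → {P, R} holds.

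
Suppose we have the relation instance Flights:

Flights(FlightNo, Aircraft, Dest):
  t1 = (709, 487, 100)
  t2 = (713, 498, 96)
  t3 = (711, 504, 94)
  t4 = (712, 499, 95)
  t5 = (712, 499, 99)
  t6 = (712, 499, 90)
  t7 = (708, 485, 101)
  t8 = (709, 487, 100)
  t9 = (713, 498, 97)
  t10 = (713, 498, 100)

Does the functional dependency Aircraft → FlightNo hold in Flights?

Aircraft=487: rows 1, 8 → FlightNo = 709, 709 ✓
Aircraft=498: rows 2, 9, 10 → FlightNo = 713, 713, 713 ✓
Aircraft=504: row 3 → FlightNo = 711 ✓
Aircraft=499: rows 4, 5, 6 → FlightNo = 712, 712, 712 ✓
Aircraft=485: row 7 → FlightNo = 708 ✓
Every Aircraft value is associated with a single FlightNo value, so Aircraft → FlightNo holds.

Yes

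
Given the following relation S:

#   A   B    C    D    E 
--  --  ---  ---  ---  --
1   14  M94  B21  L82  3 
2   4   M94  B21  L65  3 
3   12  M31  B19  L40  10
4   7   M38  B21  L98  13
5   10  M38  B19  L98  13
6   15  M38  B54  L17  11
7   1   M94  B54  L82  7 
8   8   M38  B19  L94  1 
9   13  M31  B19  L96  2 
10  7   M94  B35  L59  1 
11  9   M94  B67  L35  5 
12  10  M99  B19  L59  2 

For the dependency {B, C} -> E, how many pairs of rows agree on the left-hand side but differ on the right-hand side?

(B=M94, C=B21): all 2 rows agree on E — 0 pairs.
(B=M31, C=B19): violating pairs (3,9) — 1 pair.
(B=M38, C=B19): violating pairs (5,8) — 1 pair.

2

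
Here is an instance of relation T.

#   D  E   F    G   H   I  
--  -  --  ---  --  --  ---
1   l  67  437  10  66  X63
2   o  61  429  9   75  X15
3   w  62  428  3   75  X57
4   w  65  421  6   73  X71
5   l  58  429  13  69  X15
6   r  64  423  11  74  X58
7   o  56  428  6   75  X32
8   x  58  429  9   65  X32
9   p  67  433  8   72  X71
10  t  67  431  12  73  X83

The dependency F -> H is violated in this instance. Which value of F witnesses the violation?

F=437: row 1 → H = 66 ✓
F=429: rows 2, 5, 8 → H takes values {75, 69, 65} — violation
F=428: rows 3, 7 → H = 75, 75 ✓
F=421: row 4 → H = 73 ✓
F=423: row 6 → H = 74 ✓
F=433: row 9 → H = 72 ✓
F=431: row 10 → H = 73 ✓
The only F value with inconsistent H is F=429.

429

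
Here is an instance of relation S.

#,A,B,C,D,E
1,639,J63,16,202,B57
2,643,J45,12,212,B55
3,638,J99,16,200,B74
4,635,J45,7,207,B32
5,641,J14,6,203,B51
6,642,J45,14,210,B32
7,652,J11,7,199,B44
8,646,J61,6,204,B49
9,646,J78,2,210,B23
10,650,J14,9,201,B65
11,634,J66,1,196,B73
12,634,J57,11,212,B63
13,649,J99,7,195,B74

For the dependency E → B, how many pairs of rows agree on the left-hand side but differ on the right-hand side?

E=B74: all 2 rows agree on B — 0 pairs.
E=B32: all 2 rows agree on B — 0 pairs.

0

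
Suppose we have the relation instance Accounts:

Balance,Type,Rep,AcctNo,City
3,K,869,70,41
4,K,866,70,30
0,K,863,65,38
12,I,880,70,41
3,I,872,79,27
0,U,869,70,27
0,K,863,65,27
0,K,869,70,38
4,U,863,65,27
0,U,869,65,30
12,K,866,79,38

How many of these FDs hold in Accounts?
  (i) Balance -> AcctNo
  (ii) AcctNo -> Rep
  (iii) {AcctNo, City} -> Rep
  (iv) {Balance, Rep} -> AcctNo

(i) Balance -> AcctNo: Balance=3: 2 rows → AcctNo takes values {70, 79} — violation; Balance=4: 2 rows → AcctNo takes values {70, 65} — violation; Balance=0: 5 rows → AcctNo takes values {65, 70} — violation; Balance=12: 2 rows → AcctNo takes values {70, 79} — violation — fails.
(ii) AcctNo -> Rep: AcctNo=70: 5 rows → Rep takes values {869, 866, 880} — violation; AcctNo=65: 4 rows → Rep takes values {863, 869} — violation; AcctNo=79: 2 rows → Rep takes values {872, 866} — violation — fails.
(iii) {AcctNo, City} -> Rep: (AcctNo=70, City=41): 2 rows → Rep takes values {869, 880} — violation — fails.
(iv) {Balance, Rep} -> AcctNo: (Balance=0, Rep=869): 3 rows → AcctNo takes values {70, 65} — violation — fails.
None of the 4 dependencies hold.

0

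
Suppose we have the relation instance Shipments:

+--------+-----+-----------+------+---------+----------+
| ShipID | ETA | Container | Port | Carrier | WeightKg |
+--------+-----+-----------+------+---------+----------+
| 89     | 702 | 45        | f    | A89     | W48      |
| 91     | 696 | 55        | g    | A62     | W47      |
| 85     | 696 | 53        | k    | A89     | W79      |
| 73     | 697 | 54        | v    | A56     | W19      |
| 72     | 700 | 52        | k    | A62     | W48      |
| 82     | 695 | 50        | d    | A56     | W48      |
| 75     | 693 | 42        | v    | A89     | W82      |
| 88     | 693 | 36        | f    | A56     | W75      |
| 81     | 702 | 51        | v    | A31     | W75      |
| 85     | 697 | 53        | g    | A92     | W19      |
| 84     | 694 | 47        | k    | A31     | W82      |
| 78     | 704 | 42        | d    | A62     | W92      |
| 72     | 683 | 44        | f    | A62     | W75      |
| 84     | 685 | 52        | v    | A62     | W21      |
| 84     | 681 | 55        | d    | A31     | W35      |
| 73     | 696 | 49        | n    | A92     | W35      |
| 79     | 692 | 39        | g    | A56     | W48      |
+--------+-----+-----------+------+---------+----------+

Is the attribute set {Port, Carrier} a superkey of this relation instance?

Yes

All 17 rows have distinct {Port, Carrier} values, so {Port, Carrier} → (all attributes) holds and {Port, Carrier} is a superkey.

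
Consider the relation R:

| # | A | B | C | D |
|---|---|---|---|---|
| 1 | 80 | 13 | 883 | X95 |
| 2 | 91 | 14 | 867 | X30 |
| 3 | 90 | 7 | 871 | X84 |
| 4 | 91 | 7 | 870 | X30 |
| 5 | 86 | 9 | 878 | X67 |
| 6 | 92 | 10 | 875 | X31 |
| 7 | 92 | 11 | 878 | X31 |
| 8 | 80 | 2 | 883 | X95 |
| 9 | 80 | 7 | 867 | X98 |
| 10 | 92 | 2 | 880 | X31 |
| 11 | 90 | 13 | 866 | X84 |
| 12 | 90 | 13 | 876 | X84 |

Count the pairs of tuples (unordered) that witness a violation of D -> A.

D=X95: all 2 rows agree on A — 0 pairs.
D=X30: all 2 rows agree on A — 0 pairs.
D=X84: all 3 rows agree on A — 0 pairs.
D=X31: all 3 rows agree on A — 0 pairs.

0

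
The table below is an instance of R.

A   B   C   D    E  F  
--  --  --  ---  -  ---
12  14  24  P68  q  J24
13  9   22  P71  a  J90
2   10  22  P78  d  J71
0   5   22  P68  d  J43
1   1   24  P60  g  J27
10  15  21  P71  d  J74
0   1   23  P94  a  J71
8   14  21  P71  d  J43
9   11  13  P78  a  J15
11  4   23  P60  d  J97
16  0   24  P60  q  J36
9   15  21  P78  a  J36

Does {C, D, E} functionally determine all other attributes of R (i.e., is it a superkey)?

Two distinct rows share (C=21, D=P71, E=d), so {C, D, E} does not determine every attribute — not a superkey.

No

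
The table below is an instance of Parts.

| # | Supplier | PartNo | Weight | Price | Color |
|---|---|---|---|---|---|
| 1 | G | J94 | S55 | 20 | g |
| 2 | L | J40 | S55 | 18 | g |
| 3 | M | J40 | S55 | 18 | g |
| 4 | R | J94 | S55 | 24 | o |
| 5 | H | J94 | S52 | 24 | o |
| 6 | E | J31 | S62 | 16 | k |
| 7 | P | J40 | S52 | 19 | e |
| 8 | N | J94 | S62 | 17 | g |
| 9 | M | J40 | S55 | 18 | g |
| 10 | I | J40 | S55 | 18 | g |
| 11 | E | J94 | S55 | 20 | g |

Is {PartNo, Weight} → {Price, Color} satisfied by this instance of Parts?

No

(PartNo=J94, Weight=S55): rows 1, 4, 11 → {Price,Color} takes values {(20, g), (24, o)} — violation
(PartNo=J40, Weight=S55): rows 2, 3, 9, 10 → {Price,Color} = (18, g), (18, g), (18, g), (18, g) ✓
(PartNo=J94, Weight=S52): row 5 → {Price,Color} = (24, o) ✓
(PartNo=J31, Weight=S62): row 6 → {Price,Color} = (16, k) ✓
(PartNo=J40, Weight=S52): row 7 → {Price,Color} = (19, e) ✓
(PartNo=J94, Weight=S62): row 8 → {Price,Color} = (17, g) ✓
Two rows agree on {PartNo, Weight} but differ on {Price, Color}, so {PartNo, Weight} → {Price, Color} does not hold.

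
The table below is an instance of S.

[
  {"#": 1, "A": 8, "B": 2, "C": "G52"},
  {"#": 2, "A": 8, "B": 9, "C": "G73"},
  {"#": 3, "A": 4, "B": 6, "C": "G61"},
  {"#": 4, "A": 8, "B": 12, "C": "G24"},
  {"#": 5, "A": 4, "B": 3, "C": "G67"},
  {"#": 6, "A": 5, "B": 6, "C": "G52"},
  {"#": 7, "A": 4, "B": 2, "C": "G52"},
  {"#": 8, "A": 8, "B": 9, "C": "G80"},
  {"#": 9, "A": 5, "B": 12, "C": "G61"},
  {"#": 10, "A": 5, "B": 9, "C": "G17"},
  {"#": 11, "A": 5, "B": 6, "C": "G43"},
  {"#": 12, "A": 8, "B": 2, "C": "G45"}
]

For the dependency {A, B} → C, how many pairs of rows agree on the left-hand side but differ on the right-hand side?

(A=8, B=2): violating pairs (1,12) — 1 pair.
(A=8, B=9): violating pairs (2,8) — 1 pair.
(A=5, B=6): violating pairs (6,11) — 1 pair.

3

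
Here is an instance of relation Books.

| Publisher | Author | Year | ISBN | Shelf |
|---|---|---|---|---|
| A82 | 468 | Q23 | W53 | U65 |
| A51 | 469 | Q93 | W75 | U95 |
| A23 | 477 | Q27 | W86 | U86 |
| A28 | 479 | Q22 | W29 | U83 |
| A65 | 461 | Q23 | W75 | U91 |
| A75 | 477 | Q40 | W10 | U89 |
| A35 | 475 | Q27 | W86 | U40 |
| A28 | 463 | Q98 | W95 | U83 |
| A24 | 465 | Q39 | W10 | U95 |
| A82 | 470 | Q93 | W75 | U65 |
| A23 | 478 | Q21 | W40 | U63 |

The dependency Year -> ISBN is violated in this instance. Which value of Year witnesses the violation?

Year=Q23: 2 rows → ISBN takes values {W53, W75} — violation
Year=Q93: 2 rows → ISBN = W75, W75 ✓
Year=Q27: 2 rows → ISBN = W86, W86 ✓
Year=Q22: 1 row → ISBN = W29 ✓
Year=Q40: 1 row → ISBN = W10 ✓
Year=Q98: 1 row → ISBN = W95 ✓
Year=Q39: 1 row → ISBN = W10 ✓
Year=Q21: 1 row → ISBN = W40 ✓
The only Year value with inconsistent ISBN is Year=Q23.

Q23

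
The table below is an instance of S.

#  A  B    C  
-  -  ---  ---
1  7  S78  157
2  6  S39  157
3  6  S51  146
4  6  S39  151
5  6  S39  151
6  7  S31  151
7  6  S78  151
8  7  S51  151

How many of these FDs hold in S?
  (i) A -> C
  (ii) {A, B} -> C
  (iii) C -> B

0

(i) A -> C: A=7: rows 1, 6, 8 → C takes values {157, 151} — violation; A=6: rows 2, 3, 4, 5, 7 → C takes values {157, 146, 151} — violation — fails.
(ii) {A, B} -> C: (A=6, B=S39): rows 2, 4, 5 → C takes values {157, 151} — violation — fails.
(iii) C -> B: C=157: rows 1, 2 → B takes values {S78, S39} — violation; C=151: rows 4, 5, 6, 7, 8 → B takes values {S39, S31, S78, S51} — violation — fails.
None of the 3 dependencies hold.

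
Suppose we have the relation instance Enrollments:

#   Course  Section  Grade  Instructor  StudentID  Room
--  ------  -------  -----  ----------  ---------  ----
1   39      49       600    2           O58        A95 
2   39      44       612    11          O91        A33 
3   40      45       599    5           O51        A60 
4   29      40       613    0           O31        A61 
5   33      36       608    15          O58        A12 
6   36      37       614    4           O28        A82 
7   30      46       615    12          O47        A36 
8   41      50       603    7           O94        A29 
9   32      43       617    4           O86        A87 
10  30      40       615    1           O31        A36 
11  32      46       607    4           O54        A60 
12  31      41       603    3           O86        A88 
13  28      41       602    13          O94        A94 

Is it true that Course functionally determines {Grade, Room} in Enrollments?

Course=39: rows 1, 2 → {Grade,Room} takes values {(600, A95), (612, A33)} — violation
Course=40: row 3 → {Grade,Room} = (599, A60) ✓
Course=29: row 4 → {Grade,Room} = (613, A61) ✓
Course=33: row 5 → {Grade,Room} = (608, A12) ✓
Course=36: row 6 → {Grade,Room} = (614, A82) ✓
Course=30: rows 7, 10 → {Grade,Room} = (615, A36), (615, A36) ✓
Course=41: row 8 → {Grade,Room} = (603, A29) ✓
Course=32: rows 9, 11 → {Grade,Room} takes values {(617, A87), (607, A60)} — violation
Course=31: row 12 → {Grade,Room} = (603, A88) ✓
Course=28: row 13 → {Grade,Room} = (602, A94) ✓
Two rows agree on Course but differ on {Grade, Room}, so Course -> {Grade, Room} does not hold.

No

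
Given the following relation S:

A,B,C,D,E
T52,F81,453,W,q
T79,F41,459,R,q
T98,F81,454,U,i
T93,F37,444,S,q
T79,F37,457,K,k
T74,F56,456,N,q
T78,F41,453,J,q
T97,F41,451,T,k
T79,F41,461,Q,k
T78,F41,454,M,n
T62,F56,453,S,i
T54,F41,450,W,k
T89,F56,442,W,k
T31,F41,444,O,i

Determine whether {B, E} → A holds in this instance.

No

(B=F81, E=q): 1 row → A = T52 ✓
(B=F41, E=q): 2 rows → A takes values {T79, T78} — violation
(B=F81, E=i): 1 row → A = T98 ✓
(B=F37, E=q): 1 row → A = T93 ✓
(B=F37, E=k): 1 row → A = T79 ✓
(B=F56, E=q): 1 row → A = T74 ✓
(B=F41, E=k): 3 rows → A takes values {T97, T79, T54} — violation
(B=F41, E=n): 1 row → A = T78 ✓
(B=F56, E=i): 1 row → A = T62 ✓
(B=F56, E=k): 1 row → A = T89 ✓
(B=F41, E=i): 1 row → A = T31 ✓
Two rows agree on {B, E} but differ on A, so {B, E} → A does not hold.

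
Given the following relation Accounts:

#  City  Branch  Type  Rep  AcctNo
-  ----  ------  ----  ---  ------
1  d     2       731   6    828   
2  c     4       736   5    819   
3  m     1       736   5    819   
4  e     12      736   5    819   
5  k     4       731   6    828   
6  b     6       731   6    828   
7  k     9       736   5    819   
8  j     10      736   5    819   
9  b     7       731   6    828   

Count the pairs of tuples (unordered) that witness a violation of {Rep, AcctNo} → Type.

0

(Rep=6, AcctNo=828): all 4 rows agree on Type — 0 pairs.
(Rep=5, AcctNo=819): all 5 rows agree on Type — 0 pairs.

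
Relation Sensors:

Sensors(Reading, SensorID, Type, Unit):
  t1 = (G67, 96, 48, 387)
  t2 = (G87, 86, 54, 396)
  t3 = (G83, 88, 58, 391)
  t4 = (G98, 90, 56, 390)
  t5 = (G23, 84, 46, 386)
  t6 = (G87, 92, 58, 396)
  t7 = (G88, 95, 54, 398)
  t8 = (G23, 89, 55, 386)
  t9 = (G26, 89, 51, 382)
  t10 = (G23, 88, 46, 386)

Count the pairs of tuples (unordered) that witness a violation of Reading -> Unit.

Reading=G87: all 2 rows agree on Unit — 0 pairs.
Reading=G23: all 3 rows agree on Unit — 0 pairs.

0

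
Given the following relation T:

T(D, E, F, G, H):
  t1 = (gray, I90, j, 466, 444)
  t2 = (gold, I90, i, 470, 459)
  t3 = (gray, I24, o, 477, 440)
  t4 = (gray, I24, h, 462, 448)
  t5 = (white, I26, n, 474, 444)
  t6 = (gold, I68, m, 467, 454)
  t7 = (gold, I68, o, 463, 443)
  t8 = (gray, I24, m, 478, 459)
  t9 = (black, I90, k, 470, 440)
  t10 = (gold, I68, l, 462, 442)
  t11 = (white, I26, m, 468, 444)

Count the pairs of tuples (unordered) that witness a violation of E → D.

E=I90: violating pairs (1,2), (1,9), (2,9) — 3 pairs.
E=I24: all 3 rows agree on D — 0 pairs.
E=I26: all 2 rows agree on D — 0 pairs.
E=I68: all 3 rows agree on D — 0 pairs.

3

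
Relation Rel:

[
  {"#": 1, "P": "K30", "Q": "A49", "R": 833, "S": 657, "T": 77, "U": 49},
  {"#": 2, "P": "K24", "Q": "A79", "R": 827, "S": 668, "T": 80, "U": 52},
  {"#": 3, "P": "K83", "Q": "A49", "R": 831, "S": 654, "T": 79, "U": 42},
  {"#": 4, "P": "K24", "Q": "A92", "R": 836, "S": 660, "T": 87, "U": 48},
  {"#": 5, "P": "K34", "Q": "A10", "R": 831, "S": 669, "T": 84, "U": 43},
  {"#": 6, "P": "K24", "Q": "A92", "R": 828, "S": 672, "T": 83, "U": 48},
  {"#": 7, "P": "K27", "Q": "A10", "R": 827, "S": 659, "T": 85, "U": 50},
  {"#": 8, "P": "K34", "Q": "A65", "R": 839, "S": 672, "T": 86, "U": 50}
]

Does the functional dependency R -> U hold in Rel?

No

R=833: row 1 → U = 49 ✓
R=827: rows 2, 7 → U takes values {52, 50} — violation
R=831: rows 3, 5 → U takes values {42, 43} — violation
R=836: row 4 → U = 48 ✓
R=828: row 6 → U = 48 ✓
R=839: row 8 → U = 50 ✓
Two rows agree on R but differ on U, so R -> U does not hold.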